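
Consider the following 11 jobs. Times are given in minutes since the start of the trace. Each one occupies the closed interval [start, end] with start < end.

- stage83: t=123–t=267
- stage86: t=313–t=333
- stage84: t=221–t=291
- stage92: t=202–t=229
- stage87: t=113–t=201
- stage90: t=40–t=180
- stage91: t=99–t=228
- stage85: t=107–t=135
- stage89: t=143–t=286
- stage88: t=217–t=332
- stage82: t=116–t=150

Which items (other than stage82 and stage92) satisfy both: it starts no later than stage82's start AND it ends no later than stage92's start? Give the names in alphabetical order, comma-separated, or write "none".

stage85, stage87, stage90

Conditions: its start is no later than stage82's start (X.start <= t=116) AND its end is no later than stage92's start (X.end <= t=202).
stage83: start t=123 <= t=116? ✗; end t=267 <= t=202? ✗ → no.
stage84: start t=221 <= t=116? ✗; end t=291 <= t=202? ✗ → no.
stage85: start t=107 <= t=116? ✓; end t=135 <= t=202? ✓ → yes.
stage86: start t=313 <= t=116? ✗; end t=333 <= t=202? ✗ → no.
stage87: start t=113 <= t=116? ✓; end t=201 <= t=202? ✓ → yes.
stage88: start t=217 <= t=116? ✗; end t=332 <= t=202? ✗ → no.
stage89: start t=143 <= t=116? ✗; end t=286 <= t=202? ✗ → no.
stage90: start t=40 <= t=116? ✓; end t=180 <= t=202? ✓ → yes.
stage91: start t=99 <= t=116? ✓; end t=228 <= t=202? ✗ → no.
Result: stage85, stage87, stage90.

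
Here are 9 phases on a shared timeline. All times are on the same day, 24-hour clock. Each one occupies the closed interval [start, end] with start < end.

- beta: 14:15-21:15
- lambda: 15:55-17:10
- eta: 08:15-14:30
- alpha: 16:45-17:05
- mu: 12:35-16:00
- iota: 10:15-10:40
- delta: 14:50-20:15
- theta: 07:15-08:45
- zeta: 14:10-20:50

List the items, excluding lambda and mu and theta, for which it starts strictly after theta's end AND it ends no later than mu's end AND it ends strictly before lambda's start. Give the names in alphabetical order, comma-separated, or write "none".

iota

Conditions: its start is strictly after theta's end (X.start > 08:45) AND its end is no later than mu's end (X.end <= 16:00) AND its end is strictly before lambda's start (X.end < 15:55).
alpha: start 16:45 > 08:45? ✓; end 17:05 <= 16:00? ✗; end 17:05 < 15:55? ✗ → no.
beta: start 14:15 > 08:45? ✓; end 21:15 <= 16:00? ✗; end 21:15 < 15:55? ✗ → no.
delta: start 14:50 > 08:45? ✓; end 20:15 <= 16:00? ✗; end 20:15 < 15:55? ✗ → no.
eta: start 08:15 > 08:45? ✗; end 14:30 <= 16:00? ✓; end 14:30 < 15:55? ✓ → no.
iota: start 10:15 > 08:45? ✓; end 10:40 <= 16:00? ✓; end 10:40 < 15:55? ✓ → yes.
zeta: start 14:10 > 08:45? ✓; end 20:50 <= 16:00? ✗; end 20:50 < 15:55? ✗ → no.
Result: iota.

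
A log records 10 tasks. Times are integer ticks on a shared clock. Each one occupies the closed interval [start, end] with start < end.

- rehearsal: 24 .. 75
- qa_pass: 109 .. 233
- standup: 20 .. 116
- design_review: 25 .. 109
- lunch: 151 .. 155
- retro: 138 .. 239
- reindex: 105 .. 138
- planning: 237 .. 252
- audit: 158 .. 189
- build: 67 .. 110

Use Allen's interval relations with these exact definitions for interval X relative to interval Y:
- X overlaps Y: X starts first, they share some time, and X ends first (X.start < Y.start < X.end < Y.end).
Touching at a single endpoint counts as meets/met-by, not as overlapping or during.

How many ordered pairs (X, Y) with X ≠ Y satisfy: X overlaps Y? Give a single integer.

11

Checking all 90 ordered pairs for relation 'overlaps'; matching pairs in alphabetical order:
(build, qa_pass): build overlaps qa_pass ✓
(build, reindex): build overlaps reindex ✓
(design_review, build): design_review overlaps build ✓
(design_review, reindex): design_review overlaps reindex ✓
(qa_pass, retro): qa_pass overlaps retro ✓
(rehearsal, build): rehearsal overlaps build ✓
(rehearsal, design_review): rehearsal overlaps design_review ✓
(reindex, qa_pass): reindex overlaps qa_pass ✓
(retro, planning): retro overlaps planning ✓
(standup, qa_pass): standup overlaps qa_pass ✓
(standup, reindex): standup overlaps reindex ✓
Count: 11.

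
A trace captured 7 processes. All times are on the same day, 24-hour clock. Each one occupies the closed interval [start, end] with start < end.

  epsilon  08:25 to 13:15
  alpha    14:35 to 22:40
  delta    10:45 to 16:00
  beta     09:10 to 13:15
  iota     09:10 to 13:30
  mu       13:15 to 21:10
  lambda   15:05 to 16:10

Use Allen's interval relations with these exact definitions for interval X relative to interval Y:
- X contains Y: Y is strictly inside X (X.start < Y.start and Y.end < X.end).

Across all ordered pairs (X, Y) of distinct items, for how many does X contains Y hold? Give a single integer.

Checking all 42 ordered pairs for relation 'contains'; matching pairs in alphabetical order:
(alpha, lambda): alpha contains lambda ✓
(mu, lambda): mu contains lambda ✓
Count: 2.

2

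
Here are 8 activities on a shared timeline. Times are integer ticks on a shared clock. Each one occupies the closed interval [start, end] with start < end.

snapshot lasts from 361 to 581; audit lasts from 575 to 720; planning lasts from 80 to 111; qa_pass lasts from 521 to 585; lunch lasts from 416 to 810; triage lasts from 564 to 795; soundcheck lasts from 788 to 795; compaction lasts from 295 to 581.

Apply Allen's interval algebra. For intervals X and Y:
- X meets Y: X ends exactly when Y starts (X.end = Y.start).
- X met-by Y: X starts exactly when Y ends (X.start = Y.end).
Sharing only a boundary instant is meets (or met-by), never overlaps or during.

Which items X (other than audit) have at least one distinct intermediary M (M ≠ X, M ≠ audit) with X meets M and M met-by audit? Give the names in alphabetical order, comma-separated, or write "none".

none

Target audit = [575, 720].
Intermediaries M with M met-by audit: none.
Union: none.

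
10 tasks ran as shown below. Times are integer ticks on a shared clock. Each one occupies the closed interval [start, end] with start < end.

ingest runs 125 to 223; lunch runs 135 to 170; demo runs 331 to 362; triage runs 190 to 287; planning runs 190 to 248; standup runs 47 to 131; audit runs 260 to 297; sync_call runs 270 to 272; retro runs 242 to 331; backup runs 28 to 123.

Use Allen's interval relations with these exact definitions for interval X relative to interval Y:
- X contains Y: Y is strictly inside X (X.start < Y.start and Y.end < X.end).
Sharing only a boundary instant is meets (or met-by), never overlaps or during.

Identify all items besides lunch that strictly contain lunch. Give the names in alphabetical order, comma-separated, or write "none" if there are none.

Target lunch = [135, 170].
audit [260, 297] → after → no.
backup [28, 123] → before → no.
demo [331, 362] → after → no.
ingest [125, 223] → contains → yes.
planning [190, 248] → after → no.
retro [242, 331] → after → no.
standup [47, 131] → before → no.
sync_call [270, 272] → after → no.
triage [190, 287] → after → no.
Result: ingest.

ingest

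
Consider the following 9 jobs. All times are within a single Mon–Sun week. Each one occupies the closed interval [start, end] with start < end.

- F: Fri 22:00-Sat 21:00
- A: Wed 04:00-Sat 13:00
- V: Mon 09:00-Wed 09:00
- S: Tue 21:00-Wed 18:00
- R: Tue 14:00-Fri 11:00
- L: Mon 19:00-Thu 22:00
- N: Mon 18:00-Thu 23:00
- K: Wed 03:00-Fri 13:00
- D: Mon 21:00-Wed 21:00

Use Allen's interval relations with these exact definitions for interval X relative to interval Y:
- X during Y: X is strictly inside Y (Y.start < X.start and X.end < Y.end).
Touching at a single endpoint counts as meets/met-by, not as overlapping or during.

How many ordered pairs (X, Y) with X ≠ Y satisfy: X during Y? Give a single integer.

7

Checking all 72 ordered pairs for relation 'during'; matching pairs in alphabetical order:
(D, L): D during L ✓
(D, N): D during N ✓
(L, N): L during N ✓
(S, D): S during D ✓
(S, L): S during L ✓
(S, N): S during N ✓
(S, R): S during R ✓
Count: 7.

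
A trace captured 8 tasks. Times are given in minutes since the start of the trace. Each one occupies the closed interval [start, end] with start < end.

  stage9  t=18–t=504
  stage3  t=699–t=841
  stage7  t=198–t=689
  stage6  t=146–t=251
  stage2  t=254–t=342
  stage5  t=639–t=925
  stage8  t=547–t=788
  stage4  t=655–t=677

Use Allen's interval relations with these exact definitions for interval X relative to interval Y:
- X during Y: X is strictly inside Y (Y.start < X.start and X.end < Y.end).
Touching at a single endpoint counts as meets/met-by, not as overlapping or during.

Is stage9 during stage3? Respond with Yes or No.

stage9 = [t=18, t=504], stage3 = [t=699, t=841].
Actual relation of stage9 to stage3: before.
Asked whether 'during' holds → No.

No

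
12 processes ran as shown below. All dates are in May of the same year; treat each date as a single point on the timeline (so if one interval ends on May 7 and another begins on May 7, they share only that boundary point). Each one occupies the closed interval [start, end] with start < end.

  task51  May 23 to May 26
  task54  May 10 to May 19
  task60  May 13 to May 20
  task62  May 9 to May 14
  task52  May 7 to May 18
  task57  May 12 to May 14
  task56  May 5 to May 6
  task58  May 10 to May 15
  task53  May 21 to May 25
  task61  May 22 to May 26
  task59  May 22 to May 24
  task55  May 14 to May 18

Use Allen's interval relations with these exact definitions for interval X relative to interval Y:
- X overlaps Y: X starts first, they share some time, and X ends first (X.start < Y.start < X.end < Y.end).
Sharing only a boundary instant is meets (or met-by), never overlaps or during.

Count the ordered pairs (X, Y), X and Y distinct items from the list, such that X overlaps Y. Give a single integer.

12

Checking all 132 ordered pairs for relation 'overlaps'; matching pairs in alphabetical order:
(task52, task54): task52 overlaps task54 ✓
(task52, task60): task52 overlaps task60 ✓
(task53, task51): task53 overlaps task51 ✓
(task53, task61): task53 overlaps task61 ✓
(task54, task60): task54 overlaps task60 ✓
(task57, task60): task57 overlaps task60 ✓
(task58, task55): task58 overlaps task55 ✓
(task58, task60): task58 overlaps task60 ✓
(task59, task51): task59 overlaps task51 ✓
(task62, task54): task62 overlaps task54 ✓
(task62, task58): task62 overlaps task58 ✓
(task62, task60): task62 overlaps task60 ✓
Count: 12.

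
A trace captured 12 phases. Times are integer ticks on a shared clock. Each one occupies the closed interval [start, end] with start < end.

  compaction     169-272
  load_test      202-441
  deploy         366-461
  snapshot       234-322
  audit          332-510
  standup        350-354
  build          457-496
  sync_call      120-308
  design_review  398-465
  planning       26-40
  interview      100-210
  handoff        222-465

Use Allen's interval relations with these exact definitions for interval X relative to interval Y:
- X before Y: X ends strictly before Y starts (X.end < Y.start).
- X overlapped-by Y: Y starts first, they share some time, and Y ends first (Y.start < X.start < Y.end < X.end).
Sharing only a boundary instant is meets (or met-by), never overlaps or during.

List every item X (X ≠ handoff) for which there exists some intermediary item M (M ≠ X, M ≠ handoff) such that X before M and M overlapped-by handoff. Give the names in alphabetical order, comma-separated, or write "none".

compaction, interview, load_test, planning, snapshot, standup, sync_call

Target handoff = [222, 465].
Intermediaries M with M overlapped-by handoff: audit, build.
Via audit — items with X before audit: compaction, interview, planning, snapshot, sync_call.
Via build — items with X before build: compaction, interview, load_test, planning, snapshot, standup, sync_call.
Union: compaction, interview, load_test, planning, snapshot, standup, sync_call.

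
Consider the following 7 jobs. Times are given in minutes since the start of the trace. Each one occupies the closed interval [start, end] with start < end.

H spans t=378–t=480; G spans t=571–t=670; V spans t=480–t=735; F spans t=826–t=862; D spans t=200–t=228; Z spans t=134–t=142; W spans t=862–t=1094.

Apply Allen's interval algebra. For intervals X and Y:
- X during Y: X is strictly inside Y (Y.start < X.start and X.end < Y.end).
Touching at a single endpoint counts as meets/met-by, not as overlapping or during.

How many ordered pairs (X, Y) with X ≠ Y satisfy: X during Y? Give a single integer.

1

Checking all 42 ordered pairs for relation 'during'; matching pairs in alphabetical order:
(G, V): G during V ✓
Count: 1.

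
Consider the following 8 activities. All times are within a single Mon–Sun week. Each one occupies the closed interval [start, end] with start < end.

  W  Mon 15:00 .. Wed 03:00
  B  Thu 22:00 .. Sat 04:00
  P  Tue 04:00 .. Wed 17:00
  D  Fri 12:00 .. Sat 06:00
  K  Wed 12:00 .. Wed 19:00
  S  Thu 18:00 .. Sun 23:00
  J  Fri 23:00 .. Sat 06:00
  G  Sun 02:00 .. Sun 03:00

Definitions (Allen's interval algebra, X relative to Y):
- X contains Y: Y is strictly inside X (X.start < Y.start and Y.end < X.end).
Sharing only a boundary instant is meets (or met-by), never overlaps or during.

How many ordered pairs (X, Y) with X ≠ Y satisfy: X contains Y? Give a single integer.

Checking all 56 ordered pairs for relation 'contains'; matching pairs in alphabetical order:
(S, B): S contains B ✓
(S, D): S contains D ✓
(S, G): S contains G ✓
(S, J): S contains J ✓
Count: 4.

4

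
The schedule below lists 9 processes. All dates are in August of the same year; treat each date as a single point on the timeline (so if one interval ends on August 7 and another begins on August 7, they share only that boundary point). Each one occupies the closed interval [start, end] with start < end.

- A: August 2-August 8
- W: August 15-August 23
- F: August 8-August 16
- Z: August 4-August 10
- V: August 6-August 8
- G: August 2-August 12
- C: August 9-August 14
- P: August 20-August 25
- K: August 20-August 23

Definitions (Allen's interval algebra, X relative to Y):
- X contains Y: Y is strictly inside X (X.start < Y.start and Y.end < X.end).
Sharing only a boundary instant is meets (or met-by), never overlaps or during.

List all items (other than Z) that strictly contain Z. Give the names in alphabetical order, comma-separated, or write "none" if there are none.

Target Z = [August 4, August 10].
A [August 2, August 8] → overlaps → no.
C [August 9, August 14] → overlapped-by → no.
F [August 8, August 16] → overlapped-by → no.
G [August 2, August 12] → contains → yes.
K [August 20, August 23] → after → no.
P [August 20, August 25] → after → no.
V [August 6, August 8] → during → no.
W [August 15, August 23] → after → no.
Result: G.

G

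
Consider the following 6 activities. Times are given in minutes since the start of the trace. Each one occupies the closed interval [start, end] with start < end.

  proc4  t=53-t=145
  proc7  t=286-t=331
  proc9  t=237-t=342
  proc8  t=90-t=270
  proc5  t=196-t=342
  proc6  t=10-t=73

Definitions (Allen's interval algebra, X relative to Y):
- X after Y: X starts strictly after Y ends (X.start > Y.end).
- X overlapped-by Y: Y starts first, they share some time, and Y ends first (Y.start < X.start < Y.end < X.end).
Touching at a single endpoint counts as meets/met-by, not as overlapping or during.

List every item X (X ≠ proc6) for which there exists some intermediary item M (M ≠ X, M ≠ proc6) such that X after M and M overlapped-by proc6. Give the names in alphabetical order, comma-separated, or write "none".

proc5, proc7, proc9

Target proc6 = [t=10, t=73].
Intermediaries M with M overlapped-by proc6: proc4.
Via proc4 — items with X after proc4: proc5, proc7, proc9.
Union: proc5, proc7, proc9.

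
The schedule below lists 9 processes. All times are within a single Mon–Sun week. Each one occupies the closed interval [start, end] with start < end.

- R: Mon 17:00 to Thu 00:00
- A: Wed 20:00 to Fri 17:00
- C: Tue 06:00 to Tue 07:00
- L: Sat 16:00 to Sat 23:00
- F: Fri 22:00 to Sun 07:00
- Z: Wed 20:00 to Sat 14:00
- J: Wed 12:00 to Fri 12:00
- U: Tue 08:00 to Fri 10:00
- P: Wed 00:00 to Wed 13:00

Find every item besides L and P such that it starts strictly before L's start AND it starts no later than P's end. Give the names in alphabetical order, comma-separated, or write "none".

C, J, R, U

Conditions: its start is strictly before L's start (X.start < Sat 16:00) AND its start is no later than P's end (X.start <= Wed 13:00).
A: start Wed 20:00 < Sat 16:00? ✓; start Wed 20:00 <= Wed 13:00? ✗ → no.
C: start Tue 06:00 < Sat 16:00? ✓; start Tue 06:00 <= Wed 13:00? ✓ → yes.
F: start Fri 22:00 < Sat 16:00? ✓; start Fri 22:00 <= Wed 13:00? ✗ → no.
J: start Wed 12:00 < Sat 16:00? ✓; start Wed 12:00 <= Wed 13:00? ✓ → yes.
R: start Mon 17:00 < Sat 16:00? ✓; start Mon 17:00 <= Wed 13:00? ✓ → yes.
U: start Tue 08:00 < Sat 16:00? ✓; start Tue 08:00 <= Wed 13:00? ✓ → yes.
Z: start Wed 20:00 < Sat 16:00? ✓; start Wed 20:00 <= Wed 13:00? ✗ → no.
Result: C, J, R, U.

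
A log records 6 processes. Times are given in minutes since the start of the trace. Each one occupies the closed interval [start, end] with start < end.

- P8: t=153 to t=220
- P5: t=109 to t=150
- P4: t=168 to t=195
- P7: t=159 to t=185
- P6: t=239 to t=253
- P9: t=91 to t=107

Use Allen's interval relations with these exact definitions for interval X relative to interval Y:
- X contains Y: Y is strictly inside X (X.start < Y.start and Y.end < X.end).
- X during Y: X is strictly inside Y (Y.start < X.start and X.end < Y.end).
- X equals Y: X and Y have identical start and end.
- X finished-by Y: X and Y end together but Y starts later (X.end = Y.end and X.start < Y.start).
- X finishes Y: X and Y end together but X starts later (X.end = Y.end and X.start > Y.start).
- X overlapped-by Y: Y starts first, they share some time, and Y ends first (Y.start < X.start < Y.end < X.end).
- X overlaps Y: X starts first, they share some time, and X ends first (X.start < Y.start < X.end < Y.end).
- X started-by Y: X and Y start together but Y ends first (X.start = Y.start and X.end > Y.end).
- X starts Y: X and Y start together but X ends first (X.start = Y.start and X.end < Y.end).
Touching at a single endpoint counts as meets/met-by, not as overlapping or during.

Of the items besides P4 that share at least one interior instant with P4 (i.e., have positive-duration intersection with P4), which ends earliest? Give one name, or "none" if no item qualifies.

P7

Target P4 = [t=168, t=195].
P5 [t=109, t=150] → before → excluded.
P6 [t=239, t=253] → after → excluded.
P7 [t=159, t=185] → overlaps → candidate.
P8 [t=153, t=220] → contains → candidate.
P9 [t=91, t=107] → before → excluded.
Among candidates, earliest end is t=185 → P7.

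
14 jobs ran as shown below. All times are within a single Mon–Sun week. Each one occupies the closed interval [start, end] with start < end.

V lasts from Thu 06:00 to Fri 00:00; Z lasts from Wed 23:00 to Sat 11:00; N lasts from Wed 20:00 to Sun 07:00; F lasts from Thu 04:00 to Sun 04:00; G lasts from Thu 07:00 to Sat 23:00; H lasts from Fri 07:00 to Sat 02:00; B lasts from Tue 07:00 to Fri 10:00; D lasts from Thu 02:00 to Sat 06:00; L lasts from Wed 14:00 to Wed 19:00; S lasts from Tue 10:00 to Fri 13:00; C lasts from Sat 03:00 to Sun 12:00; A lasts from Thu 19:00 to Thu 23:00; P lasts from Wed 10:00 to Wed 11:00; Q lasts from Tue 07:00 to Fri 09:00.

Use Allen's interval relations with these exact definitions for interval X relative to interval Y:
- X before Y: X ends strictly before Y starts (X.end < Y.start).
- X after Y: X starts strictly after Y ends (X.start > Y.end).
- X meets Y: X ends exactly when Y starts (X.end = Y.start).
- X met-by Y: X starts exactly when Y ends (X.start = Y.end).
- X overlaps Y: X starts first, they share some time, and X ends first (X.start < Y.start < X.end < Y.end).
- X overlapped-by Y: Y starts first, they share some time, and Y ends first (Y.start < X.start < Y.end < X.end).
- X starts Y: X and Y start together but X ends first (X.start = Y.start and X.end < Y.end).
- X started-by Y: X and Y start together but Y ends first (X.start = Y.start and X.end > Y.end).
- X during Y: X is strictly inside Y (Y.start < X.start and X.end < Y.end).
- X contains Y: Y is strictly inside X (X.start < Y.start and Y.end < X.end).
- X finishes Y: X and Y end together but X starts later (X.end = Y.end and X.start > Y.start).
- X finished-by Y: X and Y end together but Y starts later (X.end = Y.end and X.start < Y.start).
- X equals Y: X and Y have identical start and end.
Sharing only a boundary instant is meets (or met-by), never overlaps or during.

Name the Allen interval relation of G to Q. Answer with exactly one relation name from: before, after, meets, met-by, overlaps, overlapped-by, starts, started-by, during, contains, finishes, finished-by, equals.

G = [Thu 07:00, Sat 23:00]; Q = [Tue 07:00, Fri 09:00].
Compare endpoints: G.start > Q.start, G.start < Q.end, G.end > Q.start, G.end > Q.end.
That pattern is 'overlapped-by'.

overlapped-by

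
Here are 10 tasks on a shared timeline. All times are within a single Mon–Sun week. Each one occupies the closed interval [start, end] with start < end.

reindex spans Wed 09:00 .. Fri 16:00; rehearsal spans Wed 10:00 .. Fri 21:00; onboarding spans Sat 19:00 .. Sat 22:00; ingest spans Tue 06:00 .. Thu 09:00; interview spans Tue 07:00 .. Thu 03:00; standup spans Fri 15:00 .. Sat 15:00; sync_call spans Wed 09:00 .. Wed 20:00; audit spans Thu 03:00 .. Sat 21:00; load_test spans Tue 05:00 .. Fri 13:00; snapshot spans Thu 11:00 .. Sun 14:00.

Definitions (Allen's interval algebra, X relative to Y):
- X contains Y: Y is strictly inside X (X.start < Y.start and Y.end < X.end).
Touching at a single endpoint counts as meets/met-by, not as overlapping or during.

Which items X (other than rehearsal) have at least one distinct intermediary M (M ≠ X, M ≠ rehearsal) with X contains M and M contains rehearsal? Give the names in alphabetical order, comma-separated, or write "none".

none

Target rehearsal = [Wed 10:00, Fri 21:00].
Intermediaries M with M contains rehearsal: none.
Union: none.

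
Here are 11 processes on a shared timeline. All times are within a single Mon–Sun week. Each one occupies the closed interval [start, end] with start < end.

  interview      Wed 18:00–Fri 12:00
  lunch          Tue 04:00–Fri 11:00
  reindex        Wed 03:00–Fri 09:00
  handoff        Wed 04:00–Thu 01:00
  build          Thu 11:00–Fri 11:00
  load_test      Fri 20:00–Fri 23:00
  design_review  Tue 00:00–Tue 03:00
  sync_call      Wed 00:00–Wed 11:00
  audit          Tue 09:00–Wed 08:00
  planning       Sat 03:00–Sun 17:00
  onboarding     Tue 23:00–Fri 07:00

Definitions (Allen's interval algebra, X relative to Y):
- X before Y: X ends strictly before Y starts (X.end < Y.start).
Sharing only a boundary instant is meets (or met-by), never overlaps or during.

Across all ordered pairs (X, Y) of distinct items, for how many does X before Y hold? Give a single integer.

32

Checking all 110 ordered pairs for relation 'before'; matching pairs in alphabetical order:
(audit, build): audit before build ✓
(audit, interview): audit before interview ✓
(audit, load_test): audit before load_test ✓
(audit, planning): audit before planning ✓
(build, load_test): build before load_test ✓
(build, planning): build before planning ✓
(design_review, audit): design_review before audit ✓
(design_review, build): design_review before build ✓
(design_review, handoff): design_review before handoff ✓
(design_review, interview): design_review before interview ✓
(design_review, load_test): design_review before load_test ✓
(design_review, lunch): design_review before lunch ✓
(design_review, onboarding): design_review before onboarding ✓
(design_review, planning): design_review before planning ✓
(design_review, reindex): design_review before reindex ✓
(design_review, sync_call): design_review before sync_call ✓
(handoff, build): handoff before build ✓
(handoff, load_test): handoff before load_test ✓
(handoff, planning): handoff before planning ✓
(interview, load_test): interview before load_test ✓
(interview, planning): interview before planning ✓
(load_test, planning): load_test before planning ✓
(lunch, load_test): lunch before load_test ✓
(lunch, planning): lunch before planning ✓
... plus 8 further pairs not listed.
Count: 32.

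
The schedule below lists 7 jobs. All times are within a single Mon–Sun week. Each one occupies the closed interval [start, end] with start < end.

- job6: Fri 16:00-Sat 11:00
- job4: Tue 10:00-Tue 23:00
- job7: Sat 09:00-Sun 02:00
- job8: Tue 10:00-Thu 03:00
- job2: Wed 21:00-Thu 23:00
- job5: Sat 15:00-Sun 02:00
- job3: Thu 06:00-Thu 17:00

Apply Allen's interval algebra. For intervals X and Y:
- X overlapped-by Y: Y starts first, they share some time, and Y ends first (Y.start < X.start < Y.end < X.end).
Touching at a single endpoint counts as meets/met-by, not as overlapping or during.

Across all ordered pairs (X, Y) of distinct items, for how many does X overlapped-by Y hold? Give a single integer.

2

Checking all 42 ordered pairs for relation 'overlapped-by'; matching pairs in alphabetical order:
(job2, job8): job2 overlapped-by job8 ✓
(job7, job6): job7 overlapped-by job6 ✓
Count: 2.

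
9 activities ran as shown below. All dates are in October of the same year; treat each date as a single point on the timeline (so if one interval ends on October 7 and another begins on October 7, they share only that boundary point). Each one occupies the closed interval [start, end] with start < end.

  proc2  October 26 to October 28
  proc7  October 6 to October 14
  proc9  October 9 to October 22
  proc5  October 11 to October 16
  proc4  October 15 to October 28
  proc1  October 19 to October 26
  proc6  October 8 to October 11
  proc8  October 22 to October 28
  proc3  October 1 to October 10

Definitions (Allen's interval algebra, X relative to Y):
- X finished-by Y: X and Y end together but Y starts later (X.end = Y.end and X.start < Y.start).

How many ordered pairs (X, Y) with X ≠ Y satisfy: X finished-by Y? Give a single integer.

Checking all 72 ordered pairs for relation 'finished-by'; matching pairs in alphabetical order:
(proc4, proc2): proc4 finished-by proc2 ✓
(proc4, proc8): proc4 finished-by proc8 ✓
(proc8, proc2): proc8 finished-by proc2 ✓
Count: 3.

3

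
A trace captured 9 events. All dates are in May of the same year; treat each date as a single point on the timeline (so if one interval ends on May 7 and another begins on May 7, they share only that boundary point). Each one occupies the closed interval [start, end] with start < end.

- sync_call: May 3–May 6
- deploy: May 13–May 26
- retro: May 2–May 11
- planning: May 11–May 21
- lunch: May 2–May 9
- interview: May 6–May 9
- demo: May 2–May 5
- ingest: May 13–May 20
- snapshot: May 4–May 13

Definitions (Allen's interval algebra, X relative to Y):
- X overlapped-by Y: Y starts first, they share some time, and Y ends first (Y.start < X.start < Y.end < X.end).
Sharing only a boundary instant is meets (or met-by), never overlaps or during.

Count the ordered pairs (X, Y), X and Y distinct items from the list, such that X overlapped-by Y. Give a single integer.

Checking all 72 ordered pairs for relation 'overlapped-by'; matching pairs in alphabetical order:
(deploy, planning): deploy overlapped-by planning ✓
(planning, snapshot): planning overlapped-by snapshot ✓
(snapshot, demo): snapshot overlapped-by demo ✓
(snapshot, lunch): snapshot overlapped-by lunch ✓
(snapshot, retro): snapshot overlapped-by retro ✓
(snapshot, sync_call): snapshot overlapped-by sync_call ✓
(sync_call, demo): sync_call overlapped-by demo ✓
Count: 7.

7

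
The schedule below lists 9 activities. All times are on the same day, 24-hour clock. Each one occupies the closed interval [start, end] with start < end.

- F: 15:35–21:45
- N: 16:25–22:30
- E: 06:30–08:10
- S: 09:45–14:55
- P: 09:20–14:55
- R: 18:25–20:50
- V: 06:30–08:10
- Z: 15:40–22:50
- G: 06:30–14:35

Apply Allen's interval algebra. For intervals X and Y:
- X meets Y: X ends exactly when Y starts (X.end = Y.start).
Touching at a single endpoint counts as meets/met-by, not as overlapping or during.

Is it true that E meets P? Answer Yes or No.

No

E = [06:30, 08:10], P = [09:20, 14:55].
Actual relation of E to P: before.
Asked whether 'meets' holds → No.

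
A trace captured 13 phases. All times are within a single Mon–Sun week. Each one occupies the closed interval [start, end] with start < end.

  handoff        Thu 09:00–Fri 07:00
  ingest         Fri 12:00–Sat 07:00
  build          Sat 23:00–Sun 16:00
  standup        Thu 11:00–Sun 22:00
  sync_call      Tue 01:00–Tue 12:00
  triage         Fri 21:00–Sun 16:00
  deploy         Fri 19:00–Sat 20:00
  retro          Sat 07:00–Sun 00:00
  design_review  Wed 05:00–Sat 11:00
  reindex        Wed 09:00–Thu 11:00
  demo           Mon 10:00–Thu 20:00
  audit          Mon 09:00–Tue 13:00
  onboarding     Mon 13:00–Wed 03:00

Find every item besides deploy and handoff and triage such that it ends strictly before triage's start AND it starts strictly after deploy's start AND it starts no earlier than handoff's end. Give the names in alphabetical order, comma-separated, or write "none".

none

Conditions: its end is strictly before triage's start (X.end < Fri 21:00) AND its start is strictly after deploy's start (X.start > Fri 19:00) AND its start is no earlier than handoff's end (X.start >= Fri 07:00).
audit: end Tue 13:00 < Fri 21:00? ✓; start Mon 09:00 > Fri 19:00? ✗; start Mon 09:00 >= Fri 07:00? ✗ → no.
build: end Sun 16:00 < Fri 21:00? ✗; start Sat 23:00 > Fri 19:00? ✓; start Sat 23:00 >= Fri 07:00? ✓ → no.
demo: end Thu 20:00 < Fri 21:00? ✓; start Mon 10:00 > Fri 19:00? ✗; start Mon 10:00 >= Fri 07:00? ✗ → no.
design_review: end Sat 11:00 < Fri 21:00? ✗; start Wed 05:00 > Fri 19:00? ✗; start Wed 05:00 >= Fri 07:00? ✗ → no.
ingest: end Sat 07:00 < Fri 21:00? ✗; start Fri 12:00 > Fri 19:00? ✗; start Fri 12:00 >= Fri 07:00? ✓ → no.
onboarding: end Wed 03:00 < Fri 21:00? ✓; start Mon 13:00 > Fri 19:00? ✗; start Mon 13:00 >= Fri 07:00? ✗ → no.
reindex: end Thu 11:00 < Fri 21:00? ✓; start Wed 09:00 > Fri 19:00? ✗; start Wed 09:00 >= Fri 07:00? ✗ → no.
retro: end Sun 00:00 < Fri 21:00? ✗; start Sat 07:00 > Fri 19:00? ✓; start Sat 07:00 >= Fri 07:00? ✓ → no.
standup: end Sun 22:00 < Fri 21:00? ✗; start Thu 11:00 > Fri 19:00? ✗; start Thu 11:00 >= Fri 07:00? ✗ → no.
sync_call: end Tue 12:00 < Fri 21:00? ✓; start Tue 01:00 > Fri 19:00? ✗; start Tue 01:00 >= Fri 07:00? ✗ → no.
Result: none.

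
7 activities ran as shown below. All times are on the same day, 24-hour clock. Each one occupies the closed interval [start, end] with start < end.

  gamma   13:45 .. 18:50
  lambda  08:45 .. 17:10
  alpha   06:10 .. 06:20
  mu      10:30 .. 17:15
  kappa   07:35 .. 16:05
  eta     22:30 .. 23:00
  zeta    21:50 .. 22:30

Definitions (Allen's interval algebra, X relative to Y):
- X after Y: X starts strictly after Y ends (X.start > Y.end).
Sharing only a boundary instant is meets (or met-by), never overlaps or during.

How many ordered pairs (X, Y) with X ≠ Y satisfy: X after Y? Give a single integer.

Checking all 42 ordered pairs for relation 'after'; matching pairs in alphabetical order:
(eta, alpha): eta after alpha ✓
(eta, gamma): eta after gamma ✓
(eta, kappa): eta after kappa ✓
(eta, lambda): eta after lambda ✓
(eta, mu): eta after mu ✓
(gamma, alpha): gamma after alpha ✓
(kappa, alpha): kappa after alpha ✓
(lambda, alpha): lambda after alpha ✓
(mu, alpha): mu after alpha ✓
(zeta, alpha): zeta after alpha ✓
(zeta, gamma): zeta after gamma ✓
(zeta, kappa): zeta after kappa ✓
(zeta, lambda): zeta after lambda ✓
(zeta, mu): zeta after mu ✓
Count: 14.

14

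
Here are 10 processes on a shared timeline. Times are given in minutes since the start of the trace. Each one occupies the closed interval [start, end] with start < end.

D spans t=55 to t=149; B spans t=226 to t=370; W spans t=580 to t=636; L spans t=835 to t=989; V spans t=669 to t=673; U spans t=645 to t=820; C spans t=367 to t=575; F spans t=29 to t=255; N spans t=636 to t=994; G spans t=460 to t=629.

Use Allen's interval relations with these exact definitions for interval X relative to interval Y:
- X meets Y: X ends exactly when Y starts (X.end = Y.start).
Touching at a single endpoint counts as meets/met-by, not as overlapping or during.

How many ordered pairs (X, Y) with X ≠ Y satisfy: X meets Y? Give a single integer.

1

Checking all 90 ordered pairs for relation 'meets'; matching pairs in alphabetical order:
(W, N): W meets N ✓
Count: 1.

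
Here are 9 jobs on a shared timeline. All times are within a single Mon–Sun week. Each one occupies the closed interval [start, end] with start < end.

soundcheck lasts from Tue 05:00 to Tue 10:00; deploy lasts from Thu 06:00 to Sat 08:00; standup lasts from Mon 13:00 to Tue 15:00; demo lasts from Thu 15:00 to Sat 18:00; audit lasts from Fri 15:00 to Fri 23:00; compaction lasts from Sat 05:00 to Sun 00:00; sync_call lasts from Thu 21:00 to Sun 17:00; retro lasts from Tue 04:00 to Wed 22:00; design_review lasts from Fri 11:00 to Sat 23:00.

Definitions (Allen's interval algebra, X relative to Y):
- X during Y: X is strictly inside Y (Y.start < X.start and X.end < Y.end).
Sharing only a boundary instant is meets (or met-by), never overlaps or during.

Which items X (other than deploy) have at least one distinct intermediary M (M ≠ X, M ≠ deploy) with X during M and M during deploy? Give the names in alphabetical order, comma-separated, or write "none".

Target deploy = [Thu 06:00, Sat 08:00].
Intermediaries M with M during deploy: audit.
Via audit — items with X during audit: none.
Union: none.

none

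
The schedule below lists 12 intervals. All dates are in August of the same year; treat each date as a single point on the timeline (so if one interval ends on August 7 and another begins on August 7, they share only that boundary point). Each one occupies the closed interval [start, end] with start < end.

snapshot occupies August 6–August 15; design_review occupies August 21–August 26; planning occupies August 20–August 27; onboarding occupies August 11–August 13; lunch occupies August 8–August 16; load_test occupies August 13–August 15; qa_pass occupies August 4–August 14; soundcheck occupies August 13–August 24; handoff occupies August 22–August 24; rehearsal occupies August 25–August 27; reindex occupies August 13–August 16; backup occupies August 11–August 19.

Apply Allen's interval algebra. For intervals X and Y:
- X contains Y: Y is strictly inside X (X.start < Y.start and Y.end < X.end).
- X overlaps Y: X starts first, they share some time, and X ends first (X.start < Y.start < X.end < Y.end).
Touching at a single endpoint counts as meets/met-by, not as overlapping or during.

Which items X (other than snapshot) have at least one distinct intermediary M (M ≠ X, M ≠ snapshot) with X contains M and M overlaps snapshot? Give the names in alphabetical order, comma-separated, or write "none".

Target snapshot = [August 6, August 15].
Intermediaries M with M overlaps snapshot: qa_pass.
Via qa_pass — items with X contains qa_pass: none.
Union: none.

none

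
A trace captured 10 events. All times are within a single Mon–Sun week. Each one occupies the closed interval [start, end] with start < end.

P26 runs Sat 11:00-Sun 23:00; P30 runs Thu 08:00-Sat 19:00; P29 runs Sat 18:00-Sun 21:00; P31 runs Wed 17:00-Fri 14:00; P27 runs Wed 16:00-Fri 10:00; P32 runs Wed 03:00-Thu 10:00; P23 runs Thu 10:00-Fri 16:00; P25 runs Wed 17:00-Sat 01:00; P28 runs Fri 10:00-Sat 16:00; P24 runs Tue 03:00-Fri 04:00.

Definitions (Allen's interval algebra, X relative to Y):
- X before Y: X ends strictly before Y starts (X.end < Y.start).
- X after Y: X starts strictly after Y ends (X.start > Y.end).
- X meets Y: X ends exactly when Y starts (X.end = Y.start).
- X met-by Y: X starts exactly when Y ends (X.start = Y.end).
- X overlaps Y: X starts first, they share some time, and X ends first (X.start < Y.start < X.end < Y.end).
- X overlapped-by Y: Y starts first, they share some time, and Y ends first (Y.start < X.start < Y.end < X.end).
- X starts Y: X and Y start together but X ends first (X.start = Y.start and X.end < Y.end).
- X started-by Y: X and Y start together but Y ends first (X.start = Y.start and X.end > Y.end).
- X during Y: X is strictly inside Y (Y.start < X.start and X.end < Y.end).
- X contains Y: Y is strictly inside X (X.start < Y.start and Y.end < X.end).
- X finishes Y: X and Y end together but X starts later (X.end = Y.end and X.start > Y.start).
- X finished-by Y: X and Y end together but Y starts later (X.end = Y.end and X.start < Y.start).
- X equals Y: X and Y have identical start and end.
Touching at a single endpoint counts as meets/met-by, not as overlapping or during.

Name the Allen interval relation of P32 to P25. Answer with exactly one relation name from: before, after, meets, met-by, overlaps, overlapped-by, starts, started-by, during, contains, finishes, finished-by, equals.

P32 = [Wed 03:00, Thu 10:00]; P25 = [Wed 17:00, Sat 01:00].
Compare endpoints: P32.start < P25.start, P32.start < P25.end, P32.end > P25.start, P32.end < P25.end.
That pattern is 'overlaps'.

overlaps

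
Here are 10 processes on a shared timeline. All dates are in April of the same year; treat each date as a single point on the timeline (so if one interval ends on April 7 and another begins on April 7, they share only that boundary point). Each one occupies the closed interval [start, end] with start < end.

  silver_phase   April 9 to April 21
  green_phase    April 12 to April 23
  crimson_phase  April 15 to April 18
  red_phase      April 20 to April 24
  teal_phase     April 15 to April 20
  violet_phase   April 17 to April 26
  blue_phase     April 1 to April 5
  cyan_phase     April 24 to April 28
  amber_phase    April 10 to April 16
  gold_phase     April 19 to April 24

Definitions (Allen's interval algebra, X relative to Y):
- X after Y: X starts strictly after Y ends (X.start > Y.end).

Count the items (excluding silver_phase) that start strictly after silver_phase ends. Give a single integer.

Target silver_phase = [April 9, April 21].
amber_phase [April 10, April 16] → during → no.
blue_phase [April 1, April 5] → before → no.
crimson_phase [April 15, April 18] → during → no.
cyan_phase [April 24, April 28] → after → counts.
gold_phase [April 19, April 24] → overlapped-by → no.
green_phase [April 12, April 23] → overlapped-by → no.
red_phase [April 20, April 24] → overlapped-by → no.
teal_phase [April 15, April 20] → during → no.
violet_phase [April 17, April 26] → overlapped-by → no.
Total: 1.

1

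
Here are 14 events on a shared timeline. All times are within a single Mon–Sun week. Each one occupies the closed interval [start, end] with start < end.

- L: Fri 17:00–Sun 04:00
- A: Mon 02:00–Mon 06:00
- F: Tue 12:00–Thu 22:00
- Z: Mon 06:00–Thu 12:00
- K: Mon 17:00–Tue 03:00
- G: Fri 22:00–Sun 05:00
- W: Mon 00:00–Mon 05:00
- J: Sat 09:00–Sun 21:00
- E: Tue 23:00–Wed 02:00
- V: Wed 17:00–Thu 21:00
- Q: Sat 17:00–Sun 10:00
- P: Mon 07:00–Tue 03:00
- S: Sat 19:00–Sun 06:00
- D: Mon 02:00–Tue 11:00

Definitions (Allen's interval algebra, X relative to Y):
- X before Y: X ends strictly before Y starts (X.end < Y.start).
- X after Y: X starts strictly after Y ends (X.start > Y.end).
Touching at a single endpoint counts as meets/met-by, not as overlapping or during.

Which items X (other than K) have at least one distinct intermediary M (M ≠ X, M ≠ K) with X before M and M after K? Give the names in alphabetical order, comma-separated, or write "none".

A, D, E, F, P, V, W, Z

Target K = [Mon 17:00, Tue 03:00].
Intermediaries M with M after K: E, F, G, J, L, Q, S, V.
Via E — items with X before E: A, D, P, W.
Via F — items with X before F: A, D, P, W.
Via G — items with X before G: A, D, E, F, P, V, W, Z.
Via J — items with X before J: A, D, E, F, P, V, W, Z.
Via L — items with X before L: A, D, E, F, P, V, W, Z.
Via Q — items with X before Q: A, D, E, F, P, V, W, Z.
Via S — items with X before S: A, D, E, F, P, V, W, Z.
Via V — items with X before V: A, D, E, P, W.
Union: A, D, E, F, P, V, W, Z.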